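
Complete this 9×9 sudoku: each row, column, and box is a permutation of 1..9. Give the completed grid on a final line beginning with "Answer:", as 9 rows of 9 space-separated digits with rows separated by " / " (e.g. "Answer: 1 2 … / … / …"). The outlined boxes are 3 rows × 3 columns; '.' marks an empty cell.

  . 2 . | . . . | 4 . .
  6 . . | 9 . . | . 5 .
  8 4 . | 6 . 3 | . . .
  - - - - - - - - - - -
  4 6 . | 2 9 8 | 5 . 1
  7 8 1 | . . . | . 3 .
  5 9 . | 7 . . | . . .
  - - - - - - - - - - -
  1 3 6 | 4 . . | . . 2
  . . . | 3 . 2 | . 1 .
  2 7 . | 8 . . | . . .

Step 1. [r5c7∈{2,6,9}] across row 5, 2 lands solely at r5c7, so r5c7=2.
Step 2. [r1c4∈{1,5}] col 4 places 1 nowhere but r1c4, so r1c4=1.
Step 3. [r5c9∈{4,6,9}] r5c9 is the only open cell in row 5 admitting 9, so r5c9=9.
Step 4. [r3c9∈{7}] nothing but 7 survives at r3c9. So r3c9=7.
Step 5. [r8c3∈{4,5,8,9}] in col 3, 8 fits only at r8c3 ⇒ r8c3=8.
Step 6. [r8c9∈{4,5,6}] r8c9 is the only open cell in row 8 admitting 4, so r8c9=4.
Step 7. [r9c9∈{3,5,6}] across col 9, 5 lands solely at r9c9. So r9c9=5.
Step 8. [r6c5∈{1,3,4,6}] col 5 places 3 nowhere but r6c5 ⇒ r6c5=3.
Step 9. [r1c1∈{3,9}] in col 1, 3 fits only at r1c1. So r1c1=3.
Step 10. [r2c5∈{2,4,7,8}] r2c5 is the only open cell in row 2 admitting 2. So r2c5=2.
Step 11. [r3c5∈{5}] r3c5 is down to just 5 ⇒ r3c5=5.
Step 12. [r7c5∈{7}] r7c5 has the single candidate 7, so r7c5=7.
Step 13. [r3c3∈{9}] r3c3 is down to just 9. So r3c3=9.
Step 14. [r1c8∈{6,8,9}] across row 1, 9 lands solely at r1c8. So r1c8=9.
Step 15. [r9c8∈{6}] r9c8 has the single candidate 6 ⇒ r9c8=6.
Step 16. [r2c6∈{4,7}] across row 2, 4 lands solely at r2c6. So r2c6=4.
Step 17. [r6c7∈{6,8}] in col 7, 6 fits only at r6c7, so r6c7=6.
Step 18. [r6c9∈{8}] r6c9's peers cover all but 8. So r6c9=8.
Step 19. [r2c7∈{1,3,8}] in row 2, 8 fits only at r2c7. So r2c7=8.
Step 20. [r7c7∈{9}] r7c7's peers cover all but 9, so r7c7=9.
Step 21. [r5c6∈{5,6}] in col 6, 6 fits only at r5c6 ⇒ r5c6=6.
Step 22. [r6c6∈{1}] r6c6 has the single candidate 1 ⇒ r6c6=1.
Step 23. [r2c3∈{7}] r2c3's peers cover all but 7 ⇒ r2c3=7.
Step 24. [r8c5∈{6}] only 6 remains possible at r8c5 ⇒ r8c5=6.
Step 25. [r7c6∈{5}] nothing but 5 survives at r7c6. So r7c6=5.
Step 26. [r9c7∈{3}] only 3 remains possible at r9c7 ⇒ r9c7=3.
Step 27. [r4c8∈{7}] nothing but 7 survives at r4c8. So r4c8=7.
Step 28. [r5c4∈{5}] r5c4's peers cover all but 5. So r5c4=5.
Step 29. [r3c7∈{1}] r3c7's peers cover all but 1, so r3c7=1.
Step 30. [r5c5∈{4}] r5c5 has the single candidate 4 ⇒ r5c5=4.
Step 31. [r9c6∈{9}] nothing but 9 survives at r9c6 ⇒ r9c6=9.
Step 32. [r7c8∈{8}] r7c8's peers cover all but 8 ⇒ r7c8=8.
Step 33. [r2c9∈{3}] r2c9 has the single candidate 3, so r2c9=3.
Step 34. [r6c3∈{2}] nothing but 2 survives at r6c3, so r6c3=2.
Step 35. [r6c8∈{4}] r6c8 has the single candidate 4 ⇒ r6c8=4.
Step 36. [r3c8∈{2}] nothing but 2 survives at r3c8 ⇒ r3c8=2.
Step 37. [r9c3∈{4}] r9c3 is down to just 4 ⇒ r9c3=4.
Step 38. [r2c2∈{1}] r2c2 has the single candidate 1. So r2c2=1.
Step 39. [r1c5∈{8}] only 8 remains possible at r1c5 ⇒ r1c5=8.
Step 40. [r1c3∈{5}] only 5 remains possible at r1c3, so r1c3=5.
Step 41. [r8c7∈{7}] only 7 remains possible at r8c7, so r8c7=7.
Step 42. [r9c5∈{1}] r9c5 has the single candidate 1 ⇒ r9c5=1.
Step 43. [r8c1∈{9}] nothing but 9 survives at r8c1. So r8c1=9.
Step 44. [r8c2∈{5}] r8c2 has the single candidate 5, so r8c2=5.
Step 45. [r1c9∈{6}] nothing but 6 survives at r1c9. So r1c9=6.
Step 46. [r4c3∈{3}] r4c3 has the single candidate 3, so r4c3=3.
Step 47. [r1c6∈{7}] r1c6's peers cover all but 7, so r1c6=7.

Answer: 3 2 5 1 8 7 4 9 6 / 6 1 7 9 2 4 8 5 3 / 8 4 9 6 5 3 1 2 7 / 4 6 3 2 9 8 5 7 1 / 7 8 1 5 4 6 2 3 9 / 5 9 2 7 3 1 6 4 8 / 1 3 6 4 7 5 9 8 2 / 9 5 8 3 6 2 7 1 4 / 2 7 4 8 1 9 3 6 5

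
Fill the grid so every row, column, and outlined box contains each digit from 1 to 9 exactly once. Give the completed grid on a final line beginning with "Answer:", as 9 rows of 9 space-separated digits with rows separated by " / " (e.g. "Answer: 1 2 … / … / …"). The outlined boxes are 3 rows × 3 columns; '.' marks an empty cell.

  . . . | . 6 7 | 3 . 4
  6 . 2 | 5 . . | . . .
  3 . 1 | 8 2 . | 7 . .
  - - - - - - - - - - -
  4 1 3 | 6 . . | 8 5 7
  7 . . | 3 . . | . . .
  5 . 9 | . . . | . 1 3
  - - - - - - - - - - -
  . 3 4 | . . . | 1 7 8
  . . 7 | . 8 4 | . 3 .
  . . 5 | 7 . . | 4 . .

Step 1. [r3c6∈{9}] only 9 remains possible at r3c6. So r3c6=9.
Step 2. [r2c7∈{9}] only 9 remains possible at r2c7, so r2c7=9.
Step 3. [r5c3∈{6,8}] in col 3, 6 fits only at r5c3. So r5c3=6.
Step 4. [r5c7∈{2}] r5c7 has the single candidate 2 ⇒ r5c7=2.
Step 5. [r2c5∈{1,3,4}] box 2 places 4 nowhere but r2c5 ⇒ r2c5=4.
Step 6. [r5c2∈{8}] only 8 remains possible at r5c2, so r5c2=8.
Step 7. [r6c2∈{2}] only 2 remains possible at r6c2, so r6c2=2.
Step 8. [r9c1∈{1,2,8,9}] in row 9, 8 fits only at r9c1 ⇒ r9c1=8.
Step 9. [r5c9∈{9}] r5c9 is down to just 9. So r5c9=9.
Step 10. [r9c8∈{2,6,9}] 9 has one home in col 8: r9c8 ⇒ r9c8=9.
Step 11. [r7c6∈{2,5,6}] across row 7, 6 lands solely at r7c6 ⇒ r7c6=6.
Step 12. [r8c1∈{1,2,9}] 1 has one home in col 1: r8c1, so r8c1=1.
Step 13. [r3c9∈{5,6}] across box 3, 5 lands solely at r3c9 ⇒ r3c9=5.
Step 14. [r2c6∈{1,3}] in row 2, 3 fits only at r2c6. So r2c6=3.
Step 15. [r1c1∈{9}] r1c1 is down to just 9 ⇒ r1c1=9.
Step 16. [r7c5∈{5,9}] across row 7, 5 lands solely at r7c5 ⇒ r7c5=5.
Step 17. [r5c5∈{1}] r5c5 is down to just 1. So r5c5=1.
Step 18. [r9c2∈{6}] only 6 remains possible at r9c2. So r9c2=6.
Step 19. [r8c9∈{2,6}] in col 9, 6 fits only at r8c9, so r8c9=6.
Step 20. [r8c4∈{2,9}] in row 8, 2 fits only at r8c4. So r8c4=2.
Step 21. [r2c8∈{8}] r2c8's peers cover all but 8, so r2c8=8.
Step 22. [r4c5∈{9}] nothing but 9 survives at r4c5 ⇒ r4c5=9.
Step 23. [r1c2∈{5}] r1c2 has the single candidate 5, so r1c2=5.
Step 24. [r9c5∈{3}] r9c5 has the single candidate 3. So r9c5=3.
Step 25. [r6c6∈{8}] r6c6 is down to just 8. So r6c6=8.
Step 26. [r2c2∈{7}] only 7 remains possible at r2c2. So r2c2=7.
Step 27. [r9c9∈{2}] r9c9's peers cover all but 2, so r9c9=2.
Step 28. [r3c8∈{6}] nothing but 6 survives at r3c8 ⇒ r3c8=6.
Step 29. [r2c9∈{1}] nothing but 1 survives at r2c9 ⇒ r2c9=1.
Step 30. [r1c3∈{8}] only 8 remains possible at r1c3. So r1c3=8.
Step 31. [r1c8∈{2}] nothing but 2 survives at r1c8 ⇒ r1c8=2.
Step 32. [r8c7∈{5}] r8c7 has the single candidate 5. So r8c7=5.
Step 33. [r8c2∈{9}] r8c2 is down to just 9. So r8c2=9.
Step 34. [r3c2∈{4}] r3c2 is down to just 4 ⇒ r3c2=4.
Step 35. [r6c5∈{7}] r6c5 is down to just 7. So r6c5=7.
Step 36. [r7c4∈{9}] r7c4 is down to just 9. So r7c4=9.
Step 37. [r1c4∈{1}] only 1 remains possible at r1c4. So r1c4=1.
Step 38. [r9c6∈{1}] nothing but 1 survives at r9c6. So r9c6=1.
Step 39. [r6c4∈{4}] only 4 remains possible at r6c4, so r6c4=4.
Step 40. [r4c6∈{2}] r4c6 has the single candidate 2, so r4c6=2.
Step 41. [r5c8∈{4}] only 4 remains possible at r5c8. So r5c8=4.
Step 42. [r7c1∈{2}] r7c1's peers cover all but 2, so r7c1=2.
Step 43. [r6c7∈{6}] r6c7's peers cover all but 6 ⇒ r6c7=6.
Step 44. [r5c6∈{5}] r5c6 has the single candidate 5, so r5c6=5.

Answer: 9 5 8 1 6 7 3 2 4 / 6 7 2 5 4 3 9 8 1 / 3 4 1 8 2 9 7 6 5 / 4 1 3 6 9 2 8 5 7 / 7 8 6 3 1 5 2 4 9 / 5 2 9 4 7 8 6 1 3 / 2 3 4 9 5 6 1 7 8 / 1 9 7 2 8 4 5 3 6 / 8 6 5 7 3 1 4 9 2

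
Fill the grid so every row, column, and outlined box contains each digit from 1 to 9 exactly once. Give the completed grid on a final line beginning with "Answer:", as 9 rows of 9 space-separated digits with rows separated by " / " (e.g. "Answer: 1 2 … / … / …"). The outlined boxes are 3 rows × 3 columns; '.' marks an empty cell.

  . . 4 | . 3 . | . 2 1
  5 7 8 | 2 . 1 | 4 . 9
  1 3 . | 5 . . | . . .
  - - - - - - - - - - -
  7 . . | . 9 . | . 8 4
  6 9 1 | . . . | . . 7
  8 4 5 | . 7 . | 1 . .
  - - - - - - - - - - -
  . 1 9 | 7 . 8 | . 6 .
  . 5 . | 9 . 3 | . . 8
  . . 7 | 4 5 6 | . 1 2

Step 1. [r1c7∈{5,6,7,8}] in row 1, 5 fits only at r1c7. So r1c7=5.
Step 2. [r7c7∈{3}] r7c7's peers cover all but 3, so r7c7=3.
Step 3. [r3c9∈{6}] r3c9 is down to just 6 ⇒ r3c9=6.
Step 4. [r5c7∈{2}] nothing but 2 survives at r5c7, so r5c7=2.
Step 5. [r1c4∈{6,8}] r1c4 is the only open cell in row 1 admitting 8, so r1c4=8.
Step 6. [r6c9∈{3}] r6c9 is down to just 3. So r6c9=3.
Step 7. [r3c8∈{7}] r3c8 is down to just 7, so r3c8=7.
Step 8. [r3c6∈{4,9}] in row 3, 9 fits only at r3c6 ⇒ r3c6=9.
Step 9. [r3c3∈{2}] r3c3 has the single candidate 2. So r3c3=2.
Step 10. [r5c6∈{4,5}] in col 6, 4 fits only at r5c6. So r5c6=4.
Step 11. [r7c1∈{2,4}] across row 7, 4 lands solely at r7c1, so r7c1=4.
Step 12. [r4c4∈{1,3,6}] in row 4, 1 fits only at r4c4, so r4c4=1.
Step 13. [r6c6∈{2}] r6c6 has the single candidate 2 ⇒ r6c6=2.
Step 14. [r8c1∈{2}] r8c1 has the single candidate 2, so r8c1=2.
Step 15. [r3c5∈{4}] nothing but 4 survives at r3c5 ⇒ r3c5=4.
Step 16. [r9c2∈{8}] r9c2 is down to just 8, so r9c2=8.
Step 17. [r1c6∈{7}] r1c6's peers cover all but 7. So r1c6=7.
Step 18. [r8c3∈{6}] r8c3 is down to just 6. So r8c3=6.
Step 19. [r6c4∈{6}] nothing but 6 survives at r6c4, so r6c4=6.
Step 20. [r9c7∈{9}] r9c7 has the single candidate 9. So r9c7=9.
Step 21. [r3c7∈{8}] r3c7 is down to just 8. So r3c7=8.
Step 22. [r8c5∈{1}] r8c5's peers cover all but 1 ⇒ r8c5=1.
Step 23. [r7c5∈{2}] only 2 remains possible at r7c5. So r7c5=2.
Step 24. [r5c8∈{5}] r5c8 has the single candidate 5. So r5c8=5.
Step 25. [r4c6∈{5}] nothing but 5 survives at r4c6 ⇒ r4c6=5.
Step 26. [r7c9∈{5}] only 5 remains possible at r7c9. So r7c9=5.
Step 27. [r4c3∈{3}] r4c3 has the single candidate 3. So r4c3=3.
Step 28. [r4c2∈{2}] r4c2's peers cover all but 2, so r4c2=2.
Step 29. [r4c7∈{6}] only 6 remains possible at r4c7. So r4c7=6.
Step 30. [r1c2∈{6}] r1c2's peers cover all but 6, so r1c2=6.
Step 31. [r5c4∈{3}] r5c4's peers cover all but 3, so r5c4=3.
Step 32. [r2c5∈{6}] only 6 remains possible at r2c5, so r2c5=6.
Step 33. [r8c7∈{7}] r8c7 has the single candidate 7 ⇒ r8c7=7.
Step 34. [r8c8∈{4}] r8c8's peers cover all but 4, so r8c8=4.
Step 35. [r9c1∈{3}] only 3 remains possible at r9c1. So r9c1=3.
Step 36. [r5c5∈{8}] r5c5 has the single candidate 8, so r5c5=8.
Step 37. [r6c8∈{9}] r6c8's peers cover all but 9 ⇒ r6c8=9.
Step 38. [r2c8∈{3}] r2c8 is down to just 3. So r2c8=3.
Step 39. [r1c1∈{9}] r1c1's peers cover all but 9, so r1c1=9.

Answer: 9 6 4 8 3 7 5 2 1 / 5 7 8 2 6 1 4 3 9 / 1 3 2 5 4 9 8 7 6 / 7 2 3 1 9 5 6 8 4 / 6 9 1 3 8 4 2 5 7 / 8 4 5 6 7 2 1 9 3 / 4 1 9 7 2 8 3 6 5 / 2 5 6 9 1 3 7 4 8 / 3 8 7 4 5 6 9 1 2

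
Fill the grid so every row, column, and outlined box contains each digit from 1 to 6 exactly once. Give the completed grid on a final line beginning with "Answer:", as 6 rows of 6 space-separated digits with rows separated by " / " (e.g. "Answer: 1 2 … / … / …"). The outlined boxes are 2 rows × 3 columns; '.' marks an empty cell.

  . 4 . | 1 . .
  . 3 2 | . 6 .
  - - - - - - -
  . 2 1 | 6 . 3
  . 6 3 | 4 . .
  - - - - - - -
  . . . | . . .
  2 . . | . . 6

Step 1. [r4c1∈{5}] r4c1 has the single candidate 5, so r4c1=5.
Step 2. [r2c4∈{5}] nothing but 5 survives at r2c4 ⇒ r2c4=5.
Step 3. [r5c6∈{1,2,4,5}] across col 6, 5 lands solely at r5c6. So r5c6=5.
Step 4. [r5c1∈{1,3,4,6}] col 1 places 3 nowhere but r5c1, so r5c1=3.
Step 5. [r1c3∈{5,6}] 5 has one home in row 1: r1c3, so r1c3=5.
Step 6. [r4c6∈{1,2}] col 6 places 1 nowhere but r4c6, so r4c6=1.
Step 7. [r6c3∈{4}] r6c3 has the single candidate 4. So r6c3=4.
Step 8. [r5c5∈{1,2,4}] across row 5, 4 lands solely at r5c5, so r5c5=4.
Step 9. [r6c5∈{1,3}] in col 5, 1 fits only at r6c5, so r6c5=1.
Step 10. [r1c5∈{2,3}] in row 1, 3 fits only at r1c5 ⇒ r1c5=3.
Step 11. [r2c6∈{4}] only 4 remains possible at r2c6. So r2c6=4.
Step 12. [r6c4∈{3}] r6c4's peers cover all but 3, so r6c4=3.
Step 13. [r4c5∈{2}] r4c5's peers cover all but 2 ⇒ r4c5=2.
Step 14. [r5c4∈{2}] only 2 remains possible at r5c4 ⇒ r5c4=2.
Step 15. [r3c5∈{5}] nothing but 5 survives at r3c5. So r3c5=5.
Step 16. [r2c1∈{1}] r2c1's peers cover all but 1 ⇒ r2c1=1.
Step 17. [r3c1∈{4}] nothing but 4 survives at r3c1, so r3c1=4.
Step 18. [r5c3∈{6}] nothing but 6 survives at r5c3. So r5c3=6.
Step 19. [r1c6∈{2}] r1c6 is down to just 2. So r1c6=2.
Step 20. [r5c2∈{1}] r5c2 is down to just 1, so r5c2=1.
Step 21. [r1c1∈{6}] nothing but 6 survives at r1c1. So r1c1=6.
Step 22. [r6c2∈{5}] r6c2 is down to just 5. So r6c2=5.

Answer: 6 4 5 1 3 2 / 1 3 2 5 6 4 / 4 2 1 6 5 3 / 5 6 3 4 2 1 / 3 1 6 2 4 5 / 2 5 4 3 1 6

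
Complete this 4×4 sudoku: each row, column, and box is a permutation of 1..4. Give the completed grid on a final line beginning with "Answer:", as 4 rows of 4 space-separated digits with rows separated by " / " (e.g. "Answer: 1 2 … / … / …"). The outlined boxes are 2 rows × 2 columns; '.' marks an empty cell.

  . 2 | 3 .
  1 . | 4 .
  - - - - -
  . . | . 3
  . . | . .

Step 1. [r4c4∈{1,2,4}] 4 has one home in col 4: r4c4. So r4c4=4.
Step 2. [r3c2∈{1,4}] col 2 places 4 nowhere but r3c2. So r3c2=4.
Step 3. [r3c3∈{1,2}] in row 3, 1 fits only at r3c3 ⇒ r3c3=1.
Step 4. [r4c1∈{2,3}] col 1 places 3 nowhere but r4c1 ⇒ r4c1=3.
Step 5. [r2c2∈{3}] r2c2's peers cover all but 3. So r2c2=3.
Step 6. [r4c3∈{2}] r4c3's peers cover all but 2 ⇒ r4c3=2.
Step 7. [r3c1∈{2}] r3c1's peers cover all but 2 ⇒ r3c1=2.
Step 8. [r1c4∈{1}] r1c4's peers cover all but 1, so r1c4=1.
Step 9. [r1c1∈{4}] r1c1's peers cover all but 4 ⇒ r1c1=4.
Step 10. [r4c2∈{1}] r4c2's peers cover all but 1. So r4c2=1.
Step 11. [r2c4∈{2}] nothing but 2 survives at r2c4, so r2c4=2.

Answer: 4 2 3 1 / 1 3 4 2 / 2 4 1 3 / 3 1 2 4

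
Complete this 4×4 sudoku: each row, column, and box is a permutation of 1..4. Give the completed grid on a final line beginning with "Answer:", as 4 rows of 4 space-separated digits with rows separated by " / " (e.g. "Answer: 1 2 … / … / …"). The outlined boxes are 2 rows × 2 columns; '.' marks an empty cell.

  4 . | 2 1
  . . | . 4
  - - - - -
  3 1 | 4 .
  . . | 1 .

Step 1. [r4c1∈{2}] nothing but 2 survives at r4c1, so r4c1=2.
Step 2. [r1c2∈{3}] only 3 remains possible at r1c2 ⇒ r1c2=3.
Step 3. [r2c3∈{3}] nothing but 3 survives at r2c3, so r2c3=3.
Step 4. [r4c2∈{4}] r4c2 has the single candidate 4. So r4c2=4.
Step 5. [r4c4∈{3}] r4c4 is down to just 3. So r4c4=3.
Step 6. [r2c2∈{2}] r2c2's peers cover all but 2. So r2c2=2.
Step 7. [r3c4∈{2}] nothing but 2 survives at r3c4, so r3c4=2.
Step 8. [r2c1∈{1}] r2c1 is down to just 1 ⇒ r2c1=1.

Answer: 4 3 2 1 / 1 2 3 4 / 3 1 4 2 / 2 4 1 3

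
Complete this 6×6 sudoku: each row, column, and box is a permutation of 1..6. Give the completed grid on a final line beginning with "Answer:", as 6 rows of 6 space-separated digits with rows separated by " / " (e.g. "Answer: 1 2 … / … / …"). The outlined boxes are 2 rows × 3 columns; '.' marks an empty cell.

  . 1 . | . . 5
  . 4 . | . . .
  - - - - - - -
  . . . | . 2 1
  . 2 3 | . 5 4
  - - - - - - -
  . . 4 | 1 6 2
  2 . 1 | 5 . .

Step 1. [r2c6∈{3,6}] across col 6, 6 lands solely at r2c6 ⇒ r2c6=6.
Step 2. [r1c4∈{2,3,4}] 4 has one home in col 4: r1c4, so r1c4=4.
Step 3. [r1c5∈{3}] r1c5 is down to just 3, so r1c5=3.
Step 4. [r1c1∈{6}] nothing but 6 survives at r1c1. So r1c1=6.
Step 5. [r3c3∈{5,6}] col 3 places 6 nowhere but r3c3. So r3c3=6.
Step 6. [r2c1∈{3,5}] row 2 places 3 nowhere but r2c1, so r2c1=3.
Step 7. [r5c1∈{5}] only 5 remains possible at r5c1, so r5c1=5.
Step 8. [r2c3∈{2,5}] in row 2, 5 fits only at r2c3 ⇒ r2c3=5.
Step 9. [r5c2∈{3}] nothing but 3 survives at r5c2 ⇒ r5c2=3.
Step 10. [r3c4∈{3}] r3c4's peers cover all but 3, so r3c4=3.
Step 11. [r4c4∈{6}] nothing but 6 survives at r4c4. So r4c4=6.
Step 12. [r6c2∈{6}] r6c2's peers cover all but 6, so r6c2=6.
Step 13. [r6c5∈{4}] only 4 remains possible at r6c5. So r6c5=4.
Step 14. [r2c4∈{2}] r2c4's peers cover all but 2. So r2c4=2.
Step 15. [r3c2∈{5}] nothing but 5 survives at r3c2 ⇒ r3c2=5.
Step 16. [r1c3∈{2}] only 2 remains possible at r1c3 ⇒ r1c3=2.
Step 17. [r4c1∈{1}] nothing but 1 survives at r4c1, so r4c1=1.
Step 18. [r3c1∈{4}] only 4 remains possible at r3c1 ⇒ r3c1=4.
Step 19. [r6c6∈{3}] r6c6 has the single candidate 3, so r6c6=3.
Step 20. [r2c5∈{1}] r2c5's peers cover all but 1. So r2c5=1.

Answer: 6 1 2 4 3 5 / 3 4 5 2 1 6 / 4 5 6 3 2 1 / 1 2 3 6 5 4 / 5 3 4 1 6 2 / 2 6 1 5 4 3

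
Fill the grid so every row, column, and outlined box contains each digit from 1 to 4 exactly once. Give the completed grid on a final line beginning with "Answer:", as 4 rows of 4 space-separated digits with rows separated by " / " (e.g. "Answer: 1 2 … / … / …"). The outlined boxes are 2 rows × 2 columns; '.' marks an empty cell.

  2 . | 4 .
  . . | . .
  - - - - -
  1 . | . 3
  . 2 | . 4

Step 1. [r2c3∈{1,2,3}] r2c3 is the only open cell in col 3 admitting 3 ⇒ r2c3=3.
Step 2. [r1c4∈{1}] r1c4 has the single candidate 1, so r1c4=1.
Step 3. [r2c1∈{4}] r2c1 is down to just 4 ⇒ r2c1=4.
Step 4. [r4c1∈{3}] r4c1 is down to just 3. So r4c1=3.
Step 5. [r3c2∈{4}] r3c2 has the single candidate 4. So r3c2=4.
Step 6. [r2c2∈{1}] only 1 remains possible at r2c2. So r2c2=1.
Step 7. [r2c4∈{2}] r2c4 is down to just 2 ⇒ r2c4=2.
Step 8. [r3c3∈{2}] nothing but 2 survives at r3c3. So r3c3=2.
Step 9. [r4c3∈{1}] r4c3 has the single candidate 1, so r4c3=1.
Step 10. [r1c2∈{3}] nothing but 3 survives at r1c2. So r1c2=3.

Answer: 2 3 4 1 / 4 1 3 2 / 1 4 2 3 / 3 2 1 4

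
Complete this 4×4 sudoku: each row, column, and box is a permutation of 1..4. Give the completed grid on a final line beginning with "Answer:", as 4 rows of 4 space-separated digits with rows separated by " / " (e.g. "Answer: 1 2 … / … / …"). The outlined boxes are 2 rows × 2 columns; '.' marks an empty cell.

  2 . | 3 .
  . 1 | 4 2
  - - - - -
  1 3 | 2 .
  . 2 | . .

Step 1. [r4c4∈{1,3,4}] across row 4, 3 lands solely at r4c4, so r4c4=3.
Step 2. [r2c1∈{3}] r2c1's peers cover all but 3 ⇒ r2c1=3.
Step 3. [r4c3∈{1}] r4c3 is down to just 1. So r4c3=1.
Step 4. [r4c1∈{4}] r4c1 has the single candidate 4 ⇒ r4c1=4.
Step 5. [r1c2∈{4}] r1c2 has the single candidate 4 ⇒ r1c2=4.
Step 6. [r1c4∈{1}] r1c4 has the single candidate 1 ⇒ r1c4=1.
Step 7. [r3c4∈{4}] r3c4's peers cover all but 4, so r3c4=4.

Answer: 2 4 3 1 / 3 1 4 2 / 1 3 2 4 / 4 2 1 3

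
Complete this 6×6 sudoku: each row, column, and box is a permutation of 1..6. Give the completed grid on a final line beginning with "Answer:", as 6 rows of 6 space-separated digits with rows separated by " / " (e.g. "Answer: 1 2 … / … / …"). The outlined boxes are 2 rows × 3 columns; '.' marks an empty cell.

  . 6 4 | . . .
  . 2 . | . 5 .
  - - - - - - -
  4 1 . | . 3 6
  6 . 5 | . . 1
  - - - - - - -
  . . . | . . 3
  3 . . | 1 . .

Step 1. [r5c1∈{1,2,5}] r5c1 is the only open cell in col 1 admitting 2, so r5c1=2.
Step 2. [r6c6∈{2,4,5}] col 6 places 5 nowhere but r6c6 ⇒ r6c6=5.
Step 3. [r6c5∈{2,4,6}] in row 6, 2 fits only at r6c5 ⇒ r6c5=2.
Step 4. [r2c4∈{3,4,6}] in row 2, 6 fits only at r2c4, so r2c4=6.
Step 5. [r5c4∈{4}] only 4 remains possible at r5c4, so r5c4=4.
Step 6. [r5c3∈{1,6}] 1 has one home in row 5: r5c3. So r5c3=1.
Step 7. [r4c4∈{2}] nothing but 2 survives at r4c4 ⇒ r4c4=2.
Step 8. [r2c1∈{1}] r2c1 has the single candidate 1, so r2c1=1.
Step 9. [r1c1∈{5}] r1c1 has the single candidate 5. So r1c1=5.
Step 10. [r5c2∈{5}] r5c2 is down to just 5, so r5c2=5.
Step 11. [r3c3∈{2}] r3c3's peers cover all but 2. So r3c3=2.
Step 12. [r1c5∈{1}] nothing but 1 survives at r1c5, so r1c5=1.
Step 13. [r4c5∈{4}] r4c5's peers cover all but 4 ⇒ r4c5=4.
Step 14. [r4c2∈{3}] only 3 remains possible at r4c2 ⇒ r4c2=3.
Step 15. [r1c4∈{3}] nothing but 3 survives at r1c4 ⇒ r1c4=3.
Step 16. [r2c3∈{3}] r2c3 has the single candidate 3 ⇒ r2c3=3.
Step 17. [r6c3∈{6}] nothing but 6 survives at r6c3, so r6c3=6.
Step 18. [r3c4∈{5}] only 5 remains possible at r3c4. So r3c4=5.
Step 19. [r1c6∈{2}] r1c6's peers cover all but 2, so r1c6=2.
Step 20. [r6c2∈{4}] r6c2 has the single candidate 4, so r6c2=4.
Step 21. [r5c5∈{6}] r5c5's peers cover all but 6 ⇒ r5c5=6.
Step 22. [r2c6∈{4}] only 4 remains possible at r2c6. So r2c6=4.

Answer: 5 6 4 3 1 2 / 1 2 3 6 5 4 / 4 1 2 5 3 6 / 6 3 5 2 4 1 / 2 5 1 4 6 3 / 3 4 6 1 2 5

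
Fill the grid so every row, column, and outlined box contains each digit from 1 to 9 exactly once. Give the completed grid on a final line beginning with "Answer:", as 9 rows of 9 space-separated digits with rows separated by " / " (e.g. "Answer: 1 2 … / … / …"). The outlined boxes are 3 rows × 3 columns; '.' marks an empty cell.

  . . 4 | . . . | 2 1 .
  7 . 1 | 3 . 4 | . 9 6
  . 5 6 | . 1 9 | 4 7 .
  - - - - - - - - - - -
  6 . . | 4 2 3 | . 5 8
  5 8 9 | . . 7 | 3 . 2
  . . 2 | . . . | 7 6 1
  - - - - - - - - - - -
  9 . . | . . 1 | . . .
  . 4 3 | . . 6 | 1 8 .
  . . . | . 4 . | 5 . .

Step 1. [r2c5∈{5,8}] r2c5 is the only open cell in row 2 admitting 5, so r2c5=5.
Step 2. [r9c6∈{2,8}] in col 6, 2 fits only at r9c6, so r9c6=2.
Step 3. [r1c6∈{8}] nothing but 8 survives at r1c6 ⇒ r1c6=8.
Step 4. [r8c4∈{5,7,9}] 5 has one home in row 8: r8c4. So r8c4=5.
Step 5. [r7c5∈{3,7,8}] col 5 places 3 nowhere but r7c5. So r7c5=3.
Step 6. [r1c1∈{3}] nothing but 3 survives at r1c1. So r1c1=3.
Step 7. [r9c2∈{1,6,7}] 6 has one home in row 9: r9c2 ⇒ r9c2=6.
Step 8. [r4c3∈{7}] r4c3's peers cover all but 7 ⇒ r4c3=7.
Step 9. [r9c3∈{8}] r9c3's peers cover all but 8 ⇒ r9c3=8.
Step 10. [r7c2∈{2,7}] in col 2, 7 fits only at r7c2, so r7c2=7.
Step 11. [r6c5∈{8,9}] col 5 places 8 nowhere but r6c5. So r6c5=8.
Step 12. [r8c5∈{7,9}] r8c5 is the only open cell in col 5 admitting 9. So r8c5=9.
Step 13. [r5c5∈{6}] r5c5 is down to just 6 ⇒ r5c5=6.
Step 14. [r9c9∈{3,7,9}] in row 9, 9 fits only at r9c9. So r9c9=9.
Step 15. [r5c8∈{4}] r5c8 is down to just 4, so r5c8=4.
Step 16. [r8c1∈{2}] r8c1's peers cover all but 2. So r8c1=2.
Step 17. [r1c4∈{6,7}] in row 1, 6 fits only at r1c4, so r1c4=6.
Step 18. [r6c4∈{9}] only 9 remains possible at r6c4 ⇒ r6c4=9.
Step 19. [r7c8∈{2}] r7c8's peers cover all but 2 ⇒ r7c8=2.
Step 20. [r3c1∈{8}] r3c1's peers cover all but 8 ⇒ r3c1=8.
Step 21. [r7c7∈{6}] r7c7 is down to just 6. So r7c7=6.
Step 22. [r9c8∈{3}] r9c8 has the single candidate 3 ⇒ r9c8=3.
Step 23. [r7c9∈{4}] nothing but 4 survives at r7c9. So r7c9=4.
Step 24. [r5c4∈{1}] r5c4 has the single candidate 1 ⇒ r5c4=1.
Step 25. [r2c7∈{8}] r2c7's peers cover all but 8. So r2c7=8.
Step 26. [r1c2∈{9}] r1c2 is down to just 9, so r1c2=9.
Step 27. [r4c2∈{1}] r4c2's peers cover all but 1, so r4c2=1.
Step 28. [r4c7∈{9}] r4c7 is down to just 9, so r4c7=9.
Step 29. [r9c4∈{7}] r9c4's peers cover all but 7, so r9c4=7.
Step 30. [r9c1∈{1}] r9c1 has the single candidate 1 ⇒ r9c1=1.
Step 31. [r7c4∈{8}] r7c4's peers cover all but 8. So r7c4=8.
Step 32. [r6c6∈{5}] r6c6 has the single candidate 5. So r6c6=5.
Step 33. [r3c4∈{2}] r3c4 has the single candidate 2, so r3c4=2.
Step 34. [r8c9∈{7}] r8c9's peers cover all but 7. So r8c9=7.
Step 35. [r3c9∈{3}] r3c9's peers cover all but 3, so r3c9=3.
Step 36. [r2c2∈{2}] only 2 remains possible at r2c2, so r2c2=2.
Step 37. [r7c3∈{5}] r7c3 is down to just 5 ⇒ r7c3=5.
Step 38. [r6c2∈{3}] nothing but 3 survives at r6c2, so r6c2=3.
Step 39. [r1c9∈{5}] r1c9 has the single candidate 5, so r1c9=5.
Step 40. [r6c1∈{4}] r6c1 is down to just 4, so r6c1=4.
Step 41. [r1c5∈{7}] nothing but 7 survives at r1c5. So r1c5=7.

Answer: 3 9 4 6 7 8 2 1 5 / 7 2 1 3 5 4 8 9 6 / 8 5 6 2 1 9 4 7 3 / 6 1 7 4 2 3 9 5 8 / 5 8 9 1 6 7 3 4 2 / 4 3 2 9 8 5 7 6 1 / 9 7 5 8 3 1 6 2 4 / 2 4 3 5 9 6 1 8 7 / 1 6 8 7 4 2 5 3 9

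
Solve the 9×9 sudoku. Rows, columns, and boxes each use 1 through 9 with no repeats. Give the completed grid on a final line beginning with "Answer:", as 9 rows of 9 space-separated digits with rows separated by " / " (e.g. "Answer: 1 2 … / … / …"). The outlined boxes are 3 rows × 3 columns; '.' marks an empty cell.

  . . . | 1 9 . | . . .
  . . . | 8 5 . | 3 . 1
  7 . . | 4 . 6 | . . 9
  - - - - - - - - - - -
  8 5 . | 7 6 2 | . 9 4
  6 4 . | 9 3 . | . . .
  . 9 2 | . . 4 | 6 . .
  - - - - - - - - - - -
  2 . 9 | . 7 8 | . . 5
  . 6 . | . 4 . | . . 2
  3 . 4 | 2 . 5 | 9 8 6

Step 1. [r7c2∈{1}] nothing but 1 survives at r7c2, so r7c2=1.
Step 2. [r3c3∈{1,3,5,8}] across row 3, 1 lands solely at r3c3 ⇒ r3c3=1.
Step 3. [r4c7∈{1}] r4c7 is down to just 1, so r4c7=1.
Step 4. [r1c6∈{3,7}] r1c6 is the only open cell in box 2 admitting 3, so r1c6=3.
Step 5. [r8c7∈{7}] r8c7 has the single candidate 7 ⇒ r8c7=7.
Step 6. [r3c5∈{2}] r3c5 is down to just 2, so r3c5=2.
Step 7. [r3c8∈{5}] only 5 remains possible at r3c8. So r3c8=5.
Step 8. [r3c7∈{8}] only 8 remains possible at r3c7 ⇒ r3c7=8.
Step 9. [r1c9∈{7}] only 7 remains possible at r1c9. So r1c9=7.
Step 10. [r9c5∈{1}] nothing but 1 survives at r9c5 ⇒ r9c5=1.
Step 11. [r8c3∈{5,8}] r8c3 is the only open cell in row 8 admitting 8, so r8c3=8.
Step 12. [r6c9∈{3,8}] r6c9 is the only open cell in col 9 admitting 3. So r6c9=3.
Step 13. [r7c7∈{4}] nothing but 4 survives at r7c7. So r7c7=4.
Step 14. [r1c7∈{2}] nothing but 2 survives at r1c7 ⇒ r1c7=2.
Step 15. [r1c3∈{5,6}] in col 3, 5 fits only at r1c3. So r1c3=5.
Step 16. [r7c8∈{3}] only 3 remains possible at r7c8 ⇒ r7c8=3.
Step 17. [r1c1∈{4}] only 4 remains possible at r1c1 ⇒ r1c1=4.
Step 18. [r2c3∈{6}] nothing but 6 survives at r2c3. So r2c3=6.
Step 19. [r5c8∈{2,7}] in row 5, 2 fits only at r5c8, so r5c8=2.
Step 20. [r2c8∈{4}] r2c8 has the single candidate 4. So r2c8=4.
Step 21. [r5c6∈{1}] r5c6's peers cover all but 1, so r5c6=1.
Step 22. [r4c3∈{3}] r4c3 has the single candidate 3, so r4c3=3.
Step 23. [r2c2∈{2}] r2c2 has the single candidate 2. So r2c2=2.
Step 24. [r8c8∈{1}] only 1 remains possible at r8c8 ⇒ r8c8=1.
Step 25. [r6c4∈{5}] r6c4's peers cover all but 5. So r6c4=5.
Step 26. [r2c1∈{9}] only 9 remains possible at r2c1. So r2c1=9.
Step 27. [r5c3∈{7}] nothing but 7 survives at r5c3, so r5c3=7.
Step 28. [r3c2∈{3}] r3c2's peers cover all but 3. So r3c2=3.
Step 29. [r1c2∈{8}] r1c2 is down to just 8, so r1c2=8.
Step 30. [r8c1∈{5}] only 5 remains possible at r8c1. So r8c1=5.
Step 31. [r7c4∈{6}] r7c4's peers cover all but 6 ⇒ r7c4=6.
Step 32. [r5c7∈{5}] r5c7 is down to just 5, so r5c7=5.
Step 33. [r5c9∈{8}] nothing but 8 survives at r5c9 ⇒ r5c9=8.
Step 34. [r2c6∈{7}] r2c6's peers cover all but 7. So r2c6=7.
Step 35. [r6c1∈{1}] only 1 remains possible at r6c1 ⇒ r6c1=1.
Step 36. [r6c8∈{7}] only 7 remains possible at r6c8 ⇒ r6c8=7.
Step 37. [r1c8∈{6}] only 6 remains possible at r1c8. So r1c8=6.
Step 38. [r6c5∈{8}] r6c5 is down to just 8, so r6c5=8.
Step 39. [r9c2∈{7}] r9c2's peers cover all but 7. So r9c2=7.
Step 40. [r8c6∈{9}] r8c6 is down to just 9 ⇒ r8c6=9.
Step 41. [r8c4∈{3}] only 3 remains possible at r8c4, so r8c4=3.

Answer: 4 8 5 1 9 3 2 6 7 / 9 2 6 8 5 7 3 4 1 / 7 3 1 4 2 6 8 5 9 / 8 5 3 7 6 2 1 9 4 / 6 4 7 9 3 1 5 2 8 / 1 9 2 5 8 4 6 7 3 / 2 1 9 6 7 8 4 3 5 / 5 6 8 3 4 9 7 1 2 / 3 7 4 2 1 5 9 8 6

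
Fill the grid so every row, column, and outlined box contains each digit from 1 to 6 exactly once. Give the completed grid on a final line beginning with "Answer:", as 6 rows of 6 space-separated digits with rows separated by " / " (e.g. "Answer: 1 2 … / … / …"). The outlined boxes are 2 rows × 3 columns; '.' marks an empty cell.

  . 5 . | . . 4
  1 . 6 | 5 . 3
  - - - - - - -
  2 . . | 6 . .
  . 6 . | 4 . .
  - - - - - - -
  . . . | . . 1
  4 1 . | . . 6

Step 1. [r2c5∈{2}] r2c5 is down to just 2, so r2c5=2.
Step 2. [r3c6∈{5}] nothing but 5 survives at r3c6. So r3c6=5.
Step 3. [r5c2∈{2,3}] r5c2 is the only open cell in col 2 admitting 2, so r5c2=2.
Step 4. [r3c2∈{3,4}] r3c2 is the only open cell in col 2 admitting 3 ⇒ r3c2=3.
Step 5. [r5c4∈{3}] nothing but 3 survives at r5c4. So r5c4=3.
Step 6. [r5c3∈{5}] r5c3 is down to just 5, so r5c3=5.
Step 7. [r3c5∈{1}] nothing but 1 survives at r3c5, so r3c5=1.
Step 8. [r1c3∈{2,3}] in row 1, 2 fits only at r1c3. So r1c3=2.
Step 9. [r5c5∈{4}] r5c5 is down to just 4. So r5c5=4.
Step 10. [r2c2∈{4}] r2c2's peers cover all but 4, so r2c2=4.
Step 11. [r6c5∈{5}] r6c5 is down to just 5. So r6c5=5.
Step 12. [r6c3∈{3}] r6c3 is down to just 3 ⇒ r6c3=3.
Step 13. [r1c1∈{3}] only 3 remains possible at r1c1, so r1c1=3.
Step 14. [r4c6∈{2}] only 2 remains possible at r4c6 ⇒ r4c6=2.
Step 15. [r1c4∈{1}] r1c4 is down to just 1. So r1c4=1.
Step 16. [r1c5∈{6}] only 6 remains possible at r1c5, so r1c5=6.
Step 17. [r4c5∈{3}] r4c5's peers cover all but 3. So r4c5=3.
Step 18. [r5c1∈{6}] r5c1's peers cover all but 6. So r5c1=6.
Step 19. [r4c3∈{1}] only 1 remains possible at r4c3 ⇒ r4c3=1.
Step 20. [r4c1∈{5}] only 5 remains possible at r4c1 ⇒ r4c1=5.
Step 21. [r3c3∈{4}] r3c3 has the single candidate 4. So r3c3=4.
Step 22. [r6c4∈{2}] r6c4 has the single candidate 2 ⇒ r6c4=2.

Answer: 3 5 2 1 6 4 / 1 4 6 5 2 3 / 2 3 4 6 1 5 / 5 6 1 4 3 2 / 6 2 5 3 4 1 / 4 1 3 2 5 6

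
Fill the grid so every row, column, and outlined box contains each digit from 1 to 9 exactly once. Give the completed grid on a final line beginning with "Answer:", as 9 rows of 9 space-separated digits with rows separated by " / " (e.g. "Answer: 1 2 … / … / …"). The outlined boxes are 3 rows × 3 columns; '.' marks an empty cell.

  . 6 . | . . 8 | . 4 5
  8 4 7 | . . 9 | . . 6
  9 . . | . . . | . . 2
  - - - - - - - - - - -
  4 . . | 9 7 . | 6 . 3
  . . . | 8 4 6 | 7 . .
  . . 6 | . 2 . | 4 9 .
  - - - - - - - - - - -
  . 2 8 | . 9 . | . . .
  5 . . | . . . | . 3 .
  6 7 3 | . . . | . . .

Step 1. [r7c1∈{1}] only 1 remains possible at r7c1 ⇒ r7c1=1.
Step 2. [r2c8∈{1}] r2c8 has the single candidate 1 ⇒ r2c8=1.
Step 3. [r1c4∈{1,2,3,7}] across row 1, 7 lands solely at r1c4, so r1c4=7.
Step 4. [r5c9∈{1}] r5c9's peers cover all but 1. So r5c9=1.
Step 5. [r7c7∈{5}] r7c7's peers cover all but 5. So r7c7=5.
Step 6. [r8c2∈{9}] only 9 remains possible at r8c2 ⇒ r8c2=9.
Step 7. [r6c9∈{8}] nothing but 8 survives at r6c9. So r6c9=8.
Step 8. [r2c7∈{3}] r2c7's peers cover all but 3 ⇒ r2c7=3.
Step 9. [r2c5∈{5}] r2c5 has the single candidate 5. So r2c5=5.
Step 10. [r8c3∈{4}] r8c3's peers cover all but 4. So r8c3=4.
Step 11. [r3c7∈{8}] r3c7's peers cover all but 8. So r3c7=8.
Step 12. [r8c5∈{1,6,8}] in row 8, 8 fits only at r8c5 ⇒ r8c5=8.
Step 13. [r9c5∈{1}] r9c5 is down to just 1, so r9c5=1.
Step 14. [r1c3∈{1,2}] row 1 places 1 nowhere but r1c3 ⇒ r1c3=1.
Step 15. [r1c5∈{3}] nothing but 3 survives at r1c5. So r1c5=3.
Step 16. [r3c2∈{3,5}] row 3 places 3 nowhere but r3c2. So r3c2=3.
Step 17. [r5c2∈{5}] r5c2 has the single candidate 5. So r5c2=5.
Step 18. [r5c8∈{2}] r5c8 has the single candidate 2, so r5c8=2.
Step 19. [r8c4∈{2,6}] across row 8, 6 lands solely at r8c4, so r8c4=6.
Step 20. [r6c2∈{1}] nothing but 1 survives at r6c2, so r6c2=1.
Step 21. [r8c9∈{7}] r8c9's peers cover all but 7. So r8c9=7.
Step 22. [r8c6∈{2}] nothing but 2 survives at r8c6, so r8c6=2.
Step 23. [r7c9∈{4}] r7c9's peers cover all but 4. So r7c9=4.
Step 24. [r3c4∈{1,4}] across col 4, 1 lands solely at r3c4. So r3c4=1.
Step 25. [r7c4∈{3}] r7c4's peers cover all but 3, so r7c4=3.
Step 26. [r6c4∈{5}] r6c4 is down to just 5 ⇒ r6c4=5.
Step 27. [r9c9∈{9}] r9c9 has the single candidate 9 ⇒ r9c9=9.
Step 28. [r3c6∈{4}] r3c6 has the single candidate 4. So r3c6=4.
Step 29. [r6c6∈{3}] nothing but 3 survives at r6c6. So r6c6=3.
Step 30. [r1c7∈{9}] r1c7 has the single candidate 9. So r1c7=9.
Step 31. [r6c1∈{7}] only 7 remains possible at r6c1. So r6c1=7.
Step 32. [r3c3∈{5}] r3c3 has the single candidate 5 ⇒ r3c3=5.
Step 33. [r4c2∈{8}] r4c2's peers cover all but 8. So r4c2=8.
Step 34. [r4c8∈{5}] only 5 remains possible at r4c8 ⇒ r4c8=5.
Step 35. [r7c8∈{6}] nothing but 6 survives at r7c8. So r7c8=6.
Step 36. [r9c8∈{8}] only 8 remains possible at r9c8 ⇒ r9c8=8.
Step 37. [r4c6∈{1}] only 1 remains possible at r4c6 ⇒ r4c6=1.
Step 38. [r7c6∈{7}] r7c6 has the single candidate 7 ⇒ r7c6=7.
Step 39. [r4c3∈{2}] only 2 remains possible at r4c3 ⇒ r4c3=2.
Step 40. [r3c8∈{7}] r3c8 has the single candidate 7. So r3c8=7.
Step 41. [r9c4∈{4}] nothing but 4 survives at r9c4 ⇒ r9c4=4.
Step 42. [r1c1∈{2}] r1c1 is down to just 2 ⇒ r1c1=2.
Step 43. [r9c7∈{2}] r9c7's peers cover all but 2, so r9c7=2.
Step 44. [r9c6∈{5}] r9c6's peers cover all but 5. So r9c6=5.
Step 45. [r3c5∈{6}] r3c5 has the single candidate 6. So r3c5=6.
Step 46. [r2c4∈{2}] r2c4 is down to just 2 ⇒ r2c4=2.
Step 47. [r5c3∈{9}] r5c3 is down to just 9, so r5c3=9.
Step 48. [r8c7∈{1}] nothing but 1 survives at r8c7, so r8c7=1.
Step 49. [r5c1∈{3}] nothing but 3 survives at r5c1. So r5c1=3.

Answer: 2 6 1 7 3 8 9 4 5 / 8 4 7 2 5 9 3 1 6 / 9 3 5 1 6 4 8 7 2 / 4 8 2 9 7 1 6 5 3 / 3 5 9 8 4 6 7 2 1 / 7 1 6 5 2 3 4 9 8 / 1 2 8 3 9 7 5 6 4 / 5 9 4 6 8 2 1 3 7 / 6 7 3 4 1 5 2 8 9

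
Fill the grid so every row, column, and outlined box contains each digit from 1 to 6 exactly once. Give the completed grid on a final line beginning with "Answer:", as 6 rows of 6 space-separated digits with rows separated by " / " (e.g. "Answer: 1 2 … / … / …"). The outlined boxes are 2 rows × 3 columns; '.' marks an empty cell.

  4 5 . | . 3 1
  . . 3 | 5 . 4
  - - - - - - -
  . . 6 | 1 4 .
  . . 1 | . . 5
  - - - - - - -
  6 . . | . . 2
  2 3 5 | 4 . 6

Step 1. [r2c2∈{1,2,6}] r2c2 is the only open cell in col 2 admitting 6, so r2c2=6.
Step 2. [r4c1∈{3}] nothing but 3 survives at r4c1. So r4c1=3.
Step 3. [r1c4∈{2,6}] in row 1, 6 fits only at r1c4 ⇒ r1c4=6.
Step 4. [r4c4∈{2}] r4c4 has the single candidate 2. So r4c4=2.
Step 5. [r5c2∈{1,4}] r5c2 is the only open cell in col 2 admitting 1. So r5c2=1.
Step 6. [r4c2∈{4}] only 4 remains possible at r4c2 ⇒ r4c2=4.
Step 7. [r3c2∈{2}] only 2 remains possible at r3c2 ⇒ r3c2=2.
Step 8. [r2c1∈{1}] r2c1 has the single candidate 1. So r2c1=1.
Step 9. [r6c5∈{1}] r6c5's peers cover all but 1. So r6c5=1.
Step 10. [r4c5∈{6}] only 6 remains possible at r4c5. So r4c5=6.
Step 11. [r2c5∈{2}] only 2 remains possible at r2c5 ⇒ r2c5=2.
Step 12. [r5c3∈{4}] r5c3 is down to just 4. So r5c3=4.
Step 13. [r3c6∈{3}] r3c6's peers cover all but 3, so r3c6=3.
Step 14. [r5c4∈{3}] r5c4 is down to just 3, so r5c4=3.
Step 15. [r5c5∈{5}] r5c5 has the single candidate 5, so r5c5=5.
Step 16. [r1c3∈{2}] r1c3 has the single candidate 2, so r1c3=2.
Step 17. [r3c1∈{5}] r3c1 is down to just 5 ⇒ r3c1=5.

Answer: 4 5 2 6 3 1 / 1 6 3 5 2 4 / 5 2 6 1 4 3 / 3 4 1 2 6 5 / 6 1 4 3 5 2 / 2 3 5 4 1 6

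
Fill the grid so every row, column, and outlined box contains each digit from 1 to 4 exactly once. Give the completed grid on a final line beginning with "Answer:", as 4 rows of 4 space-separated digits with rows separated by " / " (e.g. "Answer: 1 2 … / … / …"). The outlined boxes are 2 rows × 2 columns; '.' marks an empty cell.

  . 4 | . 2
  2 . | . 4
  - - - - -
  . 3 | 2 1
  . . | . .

Step 1. [r2c3∈{1,3}] 3 has one home in row 2: r2c3, so r2c3=3.
Step 2. [r2c2∈{1}] r2c2 has the single candidate 1. So r2c2=1.
Step 3. [r4c1∈{1,4}] 1 has one home in row 4: r4c1, so r4c1=1.
Step 4. [r4c2∈{2}] nothing but 2 survives at r4c2. So r4c2=2.
Step 5. [r1c1∈{3}] r1c1 has the single candidate 3 ⇒ r1c1=3.
Step 6. [r4c3∈{4}] r4c3 is down to just 4. So r4c3=4.
Step 7. [r1c3∈{1}] r1c3 is down to just 1. So r1c3=1.
Step 8. [r4c4∈{3}] r4c4's peers cover all but 3 ⇒ r4c4=3.
Step 9. [r3c1∈{4}] r3c1's peers cover all but 4, so r3c1=4.

Answer: 3 4 1 2 / 2 1 3 4 / 4 3 2 1 / 1 2 4 3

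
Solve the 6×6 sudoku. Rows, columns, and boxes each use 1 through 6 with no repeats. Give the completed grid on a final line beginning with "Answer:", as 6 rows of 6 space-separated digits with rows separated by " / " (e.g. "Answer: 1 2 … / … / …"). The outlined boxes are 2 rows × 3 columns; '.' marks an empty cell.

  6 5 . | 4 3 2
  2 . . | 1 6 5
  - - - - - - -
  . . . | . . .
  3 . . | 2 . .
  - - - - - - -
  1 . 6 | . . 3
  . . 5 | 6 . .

Step 1. [r6c1∈{4}] r6c1 is down to just 4, so r6c1=4.
Step 2. [r4c5∈{1,4,5}] across row 4, 5 lands solely at r4c5 ⇒ r4c5=5.
Step 3. [r6c6∈{1}] r6c6 is down to just 1 ⇒ r6c6=1.
Step 4. [r3c5∈{1,4}] 1 has one home in col 5: r3c5, so r3c5=1.
Step 5. [r5c2∈{2}] nothing but 2 survives at r5c2. So r5c2=2.
Step 6. [r4c2∈{1,4,6}] across col 2, 1 lands solely at r4c2 ⇒ r4c2=1.
Step 7. [r4c3∈{4}] r4c3 has the single candidate 4, so r4c3=4.
Step 8. [r2c3∈{3}] r2c3 has the single candidate 3, so r2c3=3.
Step 9. [r4c6∈{6}] r4c6 is down to just 6, so r4c6=6.
Step 10. [r3c2∈{6}] r3c2 has the single candidate 6 ⇒ r3c2=6.
Step 11. [r6c5∈{2}] r6c5 is down to just 2, so r6c5=2.
Step 12. [r2c2∈{4}] nothing but 4 survives at r2c2, so r2c2=4.
Step 13. [r3c4∈{3}] r3c4 is down to just 3 ⇒ r3c4=3.
Step 14. [r3c3∈{2}] nothing but 2 survives at r3c3. So r3c3=2.
Step 15. [r5c4∈{5}] r5c4 has the single candidate 5, so r5c4=5.
Step 16. [r1c3∈{1}] r1c3's peers cover all but 1 ⇒ r1c3=1.
Step 17. [r3c1∈{5}] r3c1 is down to just 5, so r3c1=5.
Step 18. [r5c5∈{4}] nothing but 4 survives at r5c5 ⇒ r5c5=4.
Step 19. [r3c6∈{4}] only 4 remains possible at r3c6. So r3c6=4.
Step 20. [r6c2∈{3}] r6c2 has the single candidate 3. So r6c2=3.

Answer: 6 5 1 4 3 2 / 2 4 3 1 6 5 / 5 6 2 3 1 4 / 3 1 4 2 5 6 / 1 2 6 5 4 3 / 4 3 5 6 2 1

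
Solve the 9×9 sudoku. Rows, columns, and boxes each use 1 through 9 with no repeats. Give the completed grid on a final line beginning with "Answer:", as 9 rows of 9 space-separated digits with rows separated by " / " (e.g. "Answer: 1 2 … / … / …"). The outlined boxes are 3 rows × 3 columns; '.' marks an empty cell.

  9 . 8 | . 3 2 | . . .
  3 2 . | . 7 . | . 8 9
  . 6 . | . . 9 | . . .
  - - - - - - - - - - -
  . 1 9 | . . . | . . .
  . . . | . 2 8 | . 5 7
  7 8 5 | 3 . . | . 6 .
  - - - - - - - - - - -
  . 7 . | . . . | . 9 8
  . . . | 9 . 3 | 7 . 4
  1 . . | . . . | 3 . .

Step 1. [r9c8∈{2}] r9c8 has the single candidate 2 ⇒ r9c8=2.
Step 2. [r4c1∈{2,4,6}] r4c1 is the only open cell in box 4 admitting 2 ⇒ r4c1=2.
Step 3. [r7c4∈{1,2,4,5,6}] r7c4 is the only open cell in col 4 admitting 2. So r7c4=2.
Step 4. [r8c2∈{5}] nothing but 5 survives at r8c2. So r8c2=5.
Step 5. [r1c2∈{4}] r1c2 has the single candidate 4 ⇒ r1c2=4.
Step 6. [r2c3∈{1}] only 1 remains possible at r2c3. So r2c3=1.
Step 7. [r3c1∈{5}] r3c1 is down to just 5 ⇒ r3c1=5.
Step 8. [r8c8∈{1}] only 1 remains possible at r8c8 ⇒ r8c8=1.
Step 9. [r5c7∈{1,4,9}] 9 has one home in row 5: r5c7. So r5c7=9.
Step 10. [r5c4∈{1,4,6}] 1 has one home in row 5: r5c4 ⇒ r5c4=1.
Step 11. [r6c6∈{4}] r6c6 has the single candidate 4 ⇒ r6c6=4.
Step 12. [r3c5∈{1,4,8}] r3c5 is the only open cell in box 2 admitting 1. So r3c5=1.
Step 13. [r7c3∈{3,4,6}] r7c3 is the only open cell in row 7 admitting 3. So r7c3=3.
Step 14. [r3c4∈{4,8}] in row 3, 8 fits only at r3c4. So r3c4=8.
Step 15. [r9c5∈{4,5,6,8}] row 9 places 8 nowhere but r9c5, so r9c5=8.
Step 16. [r8c5∈{6}] nothing but 6 survives at r8c5. So r8c5=6.
Step 17. [r2c4∈{4,5,6}] r2c4 is the only open cell in box 2 admitting 4 ⇒ r2c4=4.
Step 18. [r9c3∈{4,6}] row 9 places 4 nowhere but r9c3, so r9c3=4.
Step 19. [r9c9∈{5,6}] r9c9 is the only open cell in row 9 admitting 6. So r9c9=6.
Step 20. [r7c7∈{5}] r7c7 is down to just 5. So r7c7=5.
Step 21. [r2c6∈{5,6}] r2c6 is the only open cell in row 2 admitting 5. So r2c6=5.
Step 22. [r9c6∈{7}] only 7 remains possible at r9c6 ⇒ r9c6=7.
Step 23. [r1c4∈{6}] only 6 remains possible at r1c4, so r1c4=6.
Step 24. [r1c7∈{1}] r1c7 is down to just 1. So r1c7=1.
Step 25. [r4c9∈{3}] r4c9 has the single candidate 3, so r4c9=3.
Step 26. [r6c7∈{2}] only 2 remains possible at r6c7, so r6c7=2.
Step 27. [r3c8∈{3,4,7}] in row 3, 3 fits only at r3c8, so r3c8=3.
Step 28. [r5c3∈{6}] r5c3 has the single candidate 6. So r5c3=6.
Step 29. [r4c4∈{5,7}] in row 4, 7 fits only at r4c4. So r4c4=7.
Step 30. [r4c7∈{4,8}] row 4 places 8 nowhere but r4c7 ⇒ r4c7=8.
Step 31. [r3c9∈{2}] only 2 remains possible at r3c9. So r3c9=2.
Step 32. [r4c8∈{4}] r4c8 has the single candidate 4, so r4c8=4.
Step 33. [r2c7∈{6}] nothing but 6 survives at r2c7, so r2c7=6.
Step 34. [r7c6∈{1}] r7c6's peers cover all but 1 ⇒ r7c6=1.
Step 35. [r3c7∈{4}] r3c7 is down to just 4. So r3c7=4.
Step 36. [r1c8∈{7}] r1c8's peers cover all but 7. So r1c8=7.
Step 37. [r6c5∈{9}] r6c5's peers cover all but 9. So r6c5=9.
Step 38. [r8c1∈{8}] nothing but 8 survives at r8c1, so r8c1=8.
Step 39. [r4c6∈{6}] r4c6 is down to just 6, so r4c6=6.
Step 40. [r1c9∈{5}] r1c9 has the single candidate 5. So r1c9=5.
Step 41. [r3c3∈{7}] r3c3's peers cover all but 7 ⇒ r3c3=7.
Step 42. [r5c1∈{4}] r5c1 is down to just 4. So r5c1=4.
Step 43. [r9c4∈{5}] r9c4's peers cover all but 5. So r9c4=5.
Step 44. [r5c2∈{3}] r5c2 has the single candidate 3, so r5c2=3.
Step 45. [r7c5∈{4}] r7c5 has the single candidate 4, so r7c5=4.
Step 46. [r8c3∈{2}] r8c3 is down to just 2, so r8c3=2.
Step 47. [r4c5∈{5}] r4c5 is down to just 5 ⇒ r4c5=5.
Step 48. [r7c1∈{6}] only 6 remains possible at r7c1, so r7c1=6.
Step 49. [r9c2∈{9}] r9c2's peers cover all but 9 ⇒ r9c2=9.
Step 50. [r6c9∈{1}] only 1 remains possible at r6c9, so r6c9=1.

Answer: 9 4 8 6 3 2 1 7 5 / 3 2 1 4 7 5 6 8 9 / 5 6 7 8 1 9 4 3 2 / 2 1 9 7 5 6 8 4 3 / 4 3 6 1 2 8 9 5 7 / 7 8 5 3 9 4 2 6 1 / 6 7 3 2 4 1 5 9 8 / 8 5 2 9 6 3 7 1 4 / 1 9 4 5 8 7 3 2 6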